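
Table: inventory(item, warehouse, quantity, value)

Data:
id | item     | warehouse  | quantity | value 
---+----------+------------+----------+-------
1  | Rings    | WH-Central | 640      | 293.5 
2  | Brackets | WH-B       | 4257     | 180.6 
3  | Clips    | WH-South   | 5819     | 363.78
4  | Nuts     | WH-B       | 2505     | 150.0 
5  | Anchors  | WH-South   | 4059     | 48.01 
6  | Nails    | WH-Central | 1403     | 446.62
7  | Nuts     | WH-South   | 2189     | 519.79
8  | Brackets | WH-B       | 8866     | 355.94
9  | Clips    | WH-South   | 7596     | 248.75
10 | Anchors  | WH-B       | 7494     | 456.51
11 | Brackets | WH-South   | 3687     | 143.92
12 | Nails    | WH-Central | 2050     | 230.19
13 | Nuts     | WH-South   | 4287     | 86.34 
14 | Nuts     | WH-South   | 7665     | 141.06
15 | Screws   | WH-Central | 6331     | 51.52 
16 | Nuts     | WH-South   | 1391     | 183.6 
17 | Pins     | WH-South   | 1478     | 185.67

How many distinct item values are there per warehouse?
SELECT warehouse, COUNT(DISTINCT item)
FROM inventory
GROUP BY warehouse

Result:
  WH-B: 3 distinct
  WH-Central: 3 distinct
  WH-South: 5 distinct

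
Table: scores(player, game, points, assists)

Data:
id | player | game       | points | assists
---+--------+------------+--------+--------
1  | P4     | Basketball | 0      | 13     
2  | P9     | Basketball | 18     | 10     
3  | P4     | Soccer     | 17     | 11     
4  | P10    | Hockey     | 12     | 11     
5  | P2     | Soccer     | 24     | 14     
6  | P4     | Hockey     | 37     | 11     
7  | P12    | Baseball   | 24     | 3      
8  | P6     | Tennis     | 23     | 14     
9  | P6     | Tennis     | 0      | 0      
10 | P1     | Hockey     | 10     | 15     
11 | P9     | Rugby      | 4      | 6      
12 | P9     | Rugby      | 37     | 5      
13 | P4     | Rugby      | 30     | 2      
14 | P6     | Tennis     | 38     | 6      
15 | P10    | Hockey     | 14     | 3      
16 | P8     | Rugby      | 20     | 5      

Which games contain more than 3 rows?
SELECT game, COUNT(*) as cnt
FROM scores
GROUP BY game
HAVING COUNT(*) > 3

Result:
  Hockey: 4
  Rugby: 4

Note: HAVING filters groups after aggregation, WHERE filters rows before.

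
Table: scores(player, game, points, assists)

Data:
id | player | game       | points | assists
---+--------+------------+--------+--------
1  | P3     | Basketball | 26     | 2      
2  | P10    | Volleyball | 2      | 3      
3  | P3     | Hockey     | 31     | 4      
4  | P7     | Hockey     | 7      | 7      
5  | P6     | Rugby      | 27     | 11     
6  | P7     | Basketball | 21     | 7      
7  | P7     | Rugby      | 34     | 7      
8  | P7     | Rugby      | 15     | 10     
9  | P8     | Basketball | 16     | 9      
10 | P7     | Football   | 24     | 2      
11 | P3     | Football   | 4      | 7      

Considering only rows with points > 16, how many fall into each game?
SELECT game, COUNT(*)
FROM scores
WHERE points > 16
GROUP BY game

Note: WHERE filters rows before grouping.

Result:
  Basketball: 2
  Football: 1
  Hockey: 1
  Rugby: 2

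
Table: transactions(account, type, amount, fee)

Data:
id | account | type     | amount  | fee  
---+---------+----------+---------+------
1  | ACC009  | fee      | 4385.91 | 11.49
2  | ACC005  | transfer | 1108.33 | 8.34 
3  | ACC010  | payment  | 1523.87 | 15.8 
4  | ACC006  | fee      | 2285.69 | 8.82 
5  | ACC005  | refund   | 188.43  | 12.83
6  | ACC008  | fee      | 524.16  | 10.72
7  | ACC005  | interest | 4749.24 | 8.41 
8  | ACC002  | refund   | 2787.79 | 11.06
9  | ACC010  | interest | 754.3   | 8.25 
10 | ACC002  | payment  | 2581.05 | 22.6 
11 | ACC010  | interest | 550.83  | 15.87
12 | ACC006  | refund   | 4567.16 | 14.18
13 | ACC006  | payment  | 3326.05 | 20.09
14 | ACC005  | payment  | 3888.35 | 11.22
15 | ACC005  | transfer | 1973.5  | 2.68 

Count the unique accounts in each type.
SELECT type, COUNT(DISTINCT account)
FROM transactions
GROUP BY type

Result:
  fee: 3 distinct
  interest: 2 distinct
  payment: 4 distinct
  refund: 3 distinct
  transfer: 1 distinct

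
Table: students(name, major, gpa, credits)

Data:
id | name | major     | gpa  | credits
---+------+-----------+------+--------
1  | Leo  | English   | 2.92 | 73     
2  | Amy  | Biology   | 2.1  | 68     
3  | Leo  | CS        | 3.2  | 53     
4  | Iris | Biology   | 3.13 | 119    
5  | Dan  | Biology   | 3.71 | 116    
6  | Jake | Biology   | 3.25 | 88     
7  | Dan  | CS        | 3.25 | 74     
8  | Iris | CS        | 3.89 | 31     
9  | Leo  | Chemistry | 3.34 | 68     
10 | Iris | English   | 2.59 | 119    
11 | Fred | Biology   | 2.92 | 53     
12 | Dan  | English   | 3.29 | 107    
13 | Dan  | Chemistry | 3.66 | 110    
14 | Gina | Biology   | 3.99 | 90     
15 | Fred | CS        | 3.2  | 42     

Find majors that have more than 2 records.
SELECT major, COUNT(*) as cnt
FROM students
GROUP BY major
HAVING COUNT(*) > 2

Result:
  Biology: 6
  CS: 4
  English: 3

Note: HAVING filters groups after aggregation, WHERE filters rows before.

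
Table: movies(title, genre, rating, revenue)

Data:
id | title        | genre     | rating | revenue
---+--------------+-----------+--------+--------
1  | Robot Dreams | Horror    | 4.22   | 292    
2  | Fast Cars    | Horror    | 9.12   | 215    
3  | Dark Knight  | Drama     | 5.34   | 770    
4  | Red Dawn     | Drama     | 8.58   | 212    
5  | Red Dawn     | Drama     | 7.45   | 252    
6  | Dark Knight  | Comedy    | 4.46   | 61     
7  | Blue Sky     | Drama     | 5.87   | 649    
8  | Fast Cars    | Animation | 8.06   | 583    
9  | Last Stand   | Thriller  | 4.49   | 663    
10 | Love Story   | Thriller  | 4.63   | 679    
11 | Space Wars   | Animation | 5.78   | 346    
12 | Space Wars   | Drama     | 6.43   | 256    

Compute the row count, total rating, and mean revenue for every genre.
SELECT genre,
       COUNT(*) as cnt,
       SUM(rating) as total_rating,
       AVG(revenue) as avg_revenue
FROM movies
GROUP BY genre

Result:
  Animation: 2 records, 13.84 total rating, 464.50 avg revenue
  Comedy: 1 records, 4.46 total rating, 61.00 avg revenue
  Drama: 5 records, 33.67 total rating, 427.80 avg revenue
  Horror: 2 records, 13.34 total rating, 253.50 avg revenue
  Thriller: 2 records, 9.12 total rating, 671.00 avg revenue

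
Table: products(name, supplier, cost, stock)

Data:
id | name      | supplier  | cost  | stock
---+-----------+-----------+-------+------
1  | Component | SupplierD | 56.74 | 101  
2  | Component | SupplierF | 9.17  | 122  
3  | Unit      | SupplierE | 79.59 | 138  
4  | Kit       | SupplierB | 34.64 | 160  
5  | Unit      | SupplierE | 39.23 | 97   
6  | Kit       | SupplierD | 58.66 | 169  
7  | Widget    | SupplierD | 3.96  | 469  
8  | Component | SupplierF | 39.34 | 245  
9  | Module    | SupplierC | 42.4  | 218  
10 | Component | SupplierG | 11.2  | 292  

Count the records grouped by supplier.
SELECT supplier, COUNT(*) as count
FROM products
GROUP BY supplier

Result:
  SupplierB: 1
  SupplierC: 1
  SupplierD: 3
  SupplierE: 2
  SupplierF: 2
  SupplierG: 1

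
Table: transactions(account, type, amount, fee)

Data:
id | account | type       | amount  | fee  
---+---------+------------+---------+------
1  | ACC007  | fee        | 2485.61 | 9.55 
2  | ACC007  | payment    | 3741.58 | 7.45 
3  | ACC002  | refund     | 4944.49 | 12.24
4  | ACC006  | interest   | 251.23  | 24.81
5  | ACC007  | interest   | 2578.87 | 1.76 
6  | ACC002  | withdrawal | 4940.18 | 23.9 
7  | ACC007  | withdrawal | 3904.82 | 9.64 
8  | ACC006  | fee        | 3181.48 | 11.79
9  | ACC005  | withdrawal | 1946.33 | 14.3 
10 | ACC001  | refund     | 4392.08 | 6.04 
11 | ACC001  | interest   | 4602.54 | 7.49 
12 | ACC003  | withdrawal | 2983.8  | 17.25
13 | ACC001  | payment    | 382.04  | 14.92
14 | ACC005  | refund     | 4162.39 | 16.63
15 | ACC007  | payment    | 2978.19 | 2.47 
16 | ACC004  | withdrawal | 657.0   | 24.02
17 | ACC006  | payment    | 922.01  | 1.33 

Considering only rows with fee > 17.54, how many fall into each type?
SELECT type, COUNT(*)
FROM transactions
WHERE fee > 17.54
GROUP BY type

Note: WHERE filters rows before grouping.

Result:
  interest: 1
  withdrawal: 2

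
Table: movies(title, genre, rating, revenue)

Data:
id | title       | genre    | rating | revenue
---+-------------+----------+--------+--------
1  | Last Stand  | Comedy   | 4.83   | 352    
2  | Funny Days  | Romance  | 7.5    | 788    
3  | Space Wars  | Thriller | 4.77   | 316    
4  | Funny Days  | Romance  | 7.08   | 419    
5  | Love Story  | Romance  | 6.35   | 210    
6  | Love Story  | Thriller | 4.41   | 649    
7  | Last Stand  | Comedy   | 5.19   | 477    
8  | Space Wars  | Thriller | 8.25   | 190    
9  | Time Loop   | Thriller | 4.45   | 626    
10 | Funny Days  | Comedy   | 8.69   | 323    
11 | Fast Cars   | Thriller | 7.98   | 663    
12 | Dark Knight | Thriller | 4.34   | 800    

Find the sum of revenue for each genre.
SELECT genre, SUM(revenue) as result
FROM movies
GROUP BY genre

Result:
  Comedy: 1152
  Romance: 1417
  Thriller: 3244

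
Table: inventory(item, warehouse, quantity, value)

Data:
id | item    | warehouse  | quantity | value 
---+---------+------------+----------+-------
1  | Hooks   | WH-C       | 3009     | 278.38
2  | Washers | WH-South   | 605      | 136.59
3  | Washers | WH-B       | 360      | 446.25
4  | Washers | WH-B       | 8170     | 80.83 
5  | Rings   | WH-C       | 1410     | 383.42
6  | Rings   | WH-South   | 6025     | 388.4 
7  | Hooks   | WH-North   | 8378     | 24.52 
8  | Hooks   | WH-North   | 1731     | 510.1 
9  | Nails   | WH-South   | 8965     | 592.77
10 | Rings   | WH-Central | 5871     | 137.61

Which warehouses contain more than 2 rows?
SELECT warehouse, COUNT(*) as cnt
FROM inventory
GROUP BY warehouse
HAVING COUNT(*) > 2

Result:
  WH-South: 3

Note: HAVING filters groups after aggregation, WHERE filters rows before.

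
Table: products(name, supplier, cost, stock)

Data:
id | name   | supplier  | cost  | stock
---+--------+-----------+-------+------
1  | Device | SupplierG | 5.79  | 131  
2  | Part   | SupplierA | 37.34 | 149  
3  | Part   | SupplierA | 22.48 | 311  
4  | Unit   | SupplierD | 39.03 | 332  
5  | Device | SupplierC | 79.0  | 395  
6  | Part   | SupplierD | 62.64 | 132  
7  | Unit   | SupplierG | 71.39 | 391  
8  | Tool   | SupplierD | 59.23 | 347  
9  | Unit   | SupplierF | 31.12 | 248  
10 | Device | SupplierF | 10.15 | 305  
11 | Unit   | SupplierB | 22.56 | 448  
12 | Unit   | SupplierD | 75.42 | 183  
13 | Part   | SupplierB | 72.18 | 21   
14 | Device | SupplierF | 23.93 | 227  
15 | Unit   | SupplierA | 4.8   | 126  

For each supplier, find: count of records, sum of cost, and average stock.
SELECT supplier,
       COUNT(*) as cnt,
       SUM(cost) as total_cost,
       AVG(stock) as avg_stock
FROM products
GROUP BY supplier

Result:
  SupplierA: 3 records, 64.62 total cost, 195.33 avg stock
  SupplierB: 2 records, 94.74 total cost, 234.50 avg stock
  SupplierC: 1 records, 79.00 total cost, 395.00 avg stock
  SupplierD: 4 records, 236.32 total cost, 248.50 avg stock
  SupplierF: 3 records, 65.20 total cost, 260.00 avg stock
  SupplierG: 2 records, 77.18 total cost, 261.00 avg stock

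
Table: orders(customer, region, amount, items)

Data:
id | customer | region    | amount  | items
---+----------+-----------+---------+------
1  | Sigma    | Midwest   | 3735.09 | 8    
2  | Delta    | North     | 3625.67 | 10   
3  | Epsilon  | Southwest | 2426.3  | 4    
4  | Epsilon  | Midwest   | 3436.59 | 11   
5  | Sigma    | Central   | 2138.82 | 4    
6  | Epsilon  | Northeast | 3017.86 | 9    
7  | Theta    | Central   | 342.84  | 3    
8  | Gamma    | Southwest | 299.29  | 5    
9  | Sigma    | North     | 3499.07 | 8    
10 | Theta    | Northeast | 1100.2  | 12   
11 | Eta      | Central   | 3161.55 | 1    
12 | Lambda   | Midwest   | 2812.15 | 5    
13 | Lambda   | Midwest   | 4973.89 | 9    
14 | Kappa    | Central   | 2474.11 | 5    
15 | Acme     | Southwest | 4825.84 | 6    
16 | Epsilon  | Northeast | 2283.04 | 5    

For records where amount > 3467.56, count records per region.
SELECT region, COUNT(*)
FROM orders
WHERE amount > 3467.56
GROUP BY region

Note: WHERE filters rows before grouping.

Result:
  Midwest: 2
  North: 2
  Southwest: 1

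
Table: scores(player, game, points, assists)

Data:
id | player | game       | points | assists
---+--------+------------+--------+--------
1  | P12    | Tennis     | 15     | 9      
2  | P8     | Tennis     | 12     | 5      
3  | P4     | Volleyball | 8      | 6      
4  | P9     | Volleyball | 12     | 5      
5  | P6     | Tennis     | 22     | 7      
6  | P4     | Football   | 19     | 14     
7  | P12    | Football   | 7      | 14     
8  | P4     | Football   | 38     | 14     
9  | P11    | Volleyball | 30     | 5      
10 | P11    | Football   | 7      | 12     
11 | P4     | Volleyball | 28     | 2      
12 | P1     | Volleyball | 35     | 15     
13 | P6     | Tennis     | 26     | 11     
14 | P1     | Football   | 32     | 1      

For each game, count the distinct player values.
SELECT game, COUNT(DISTINCT player)
FROM scores
GROUP BY game

Result:
  Football: 4 distinct
  Tennis: 3 distinct
  Volleyball: 4 distinct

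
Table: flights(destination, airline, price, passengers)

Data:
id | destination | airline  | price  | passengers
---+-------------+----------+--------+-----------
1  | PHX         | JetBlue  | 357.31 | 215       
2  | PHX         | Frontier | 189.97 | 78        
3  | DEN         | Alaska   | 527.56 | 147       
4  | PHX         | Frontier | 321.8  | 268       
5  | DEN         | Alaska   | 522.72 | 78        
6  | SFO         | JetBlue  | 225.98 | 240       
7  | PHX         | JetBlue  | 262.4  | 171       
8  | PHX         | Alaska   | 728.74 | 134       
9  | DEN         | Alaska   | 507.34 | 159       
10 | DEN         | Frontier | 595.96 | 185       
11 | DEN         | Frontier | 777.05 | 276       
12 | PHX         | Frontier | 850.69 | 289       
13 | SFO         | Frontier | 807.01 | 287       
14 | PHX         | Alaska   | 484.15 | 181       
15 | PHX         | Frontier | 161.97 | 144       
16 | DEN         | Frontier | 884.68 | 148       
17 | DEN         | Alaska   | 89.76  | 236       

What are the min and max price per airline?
SELECT airline, MIN(price), MAX(price)
FROM flights
GROUP BY airline

Result:
  Alaska: min=89.76, max=728.74
  Frontier: min=161.97, max=884.68
  JetBlue: min=225.98, max=357.31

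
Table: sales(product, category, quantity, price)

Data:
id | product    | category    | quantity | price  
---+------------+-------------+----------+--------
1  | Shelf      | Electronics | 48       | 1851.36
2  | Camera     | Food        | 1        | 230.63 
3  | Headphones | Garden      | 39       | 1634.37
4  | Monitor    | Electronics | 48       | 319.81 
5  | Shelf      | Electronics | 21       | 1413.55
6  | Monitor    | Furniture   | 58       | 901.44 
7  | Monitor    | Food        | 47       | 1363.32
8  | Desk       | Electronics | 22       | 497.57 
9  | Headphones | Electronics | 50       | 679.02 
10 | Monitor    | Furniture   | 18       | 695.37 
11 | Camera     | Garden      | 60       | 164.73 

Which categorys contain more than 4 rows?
SELECT category, COUNT(*) as cnt
FROM sales
GROUP BY category
HAVING COUNT(*) > 4

Result:
  Electronics: 5

Note: HAVING filters groups after aggregation, WHERE filters rows before.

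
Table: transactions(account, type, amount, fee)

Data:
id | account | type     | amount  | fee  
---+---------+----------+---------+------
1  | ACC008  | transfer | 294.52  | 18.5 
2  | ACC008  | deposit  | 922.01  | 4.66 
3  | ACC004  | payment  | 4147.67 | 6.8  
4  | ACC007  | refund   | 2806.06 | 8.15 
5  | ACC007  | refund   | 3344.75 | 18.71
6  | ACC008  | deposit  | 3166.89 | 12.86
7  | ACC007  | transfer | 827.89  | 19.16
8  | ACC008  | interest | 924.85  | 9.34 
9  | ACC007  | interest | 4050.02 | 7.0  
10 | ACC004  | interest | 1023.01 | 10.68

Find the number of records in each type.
SELECT type, COUNT(*) as count
FROM transactions
GROUP BY type

Result:
  deposit: 2
  interest: 3
  payment: 1
  refund: 2
  transfer: 2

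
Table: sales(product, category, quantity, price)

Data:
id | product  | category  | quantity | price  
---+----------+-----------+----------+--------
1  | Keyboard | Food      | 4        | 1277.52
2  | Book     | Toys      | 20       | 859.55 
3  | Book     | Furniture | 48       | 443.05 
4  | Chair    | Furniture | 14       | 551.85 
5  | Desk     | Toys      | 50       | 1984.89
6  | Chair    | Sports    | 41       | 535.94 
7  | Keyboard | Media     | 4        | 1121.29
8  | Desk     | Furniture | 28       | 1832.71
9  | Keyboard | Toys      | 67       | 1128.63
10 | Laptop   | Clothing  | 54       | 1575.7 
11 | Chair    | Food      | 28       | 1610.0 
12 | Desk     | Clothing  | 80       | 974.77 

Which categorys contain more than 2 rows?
SELECT category, COUNT(*) as cnt
FROM sales
GROUP BY category
HAVING COUNT(*) > 2

Result:
  Furniture: 3
  Toys: 3

Note: HAVING filters groups after aggregation, WHERE filters rows before.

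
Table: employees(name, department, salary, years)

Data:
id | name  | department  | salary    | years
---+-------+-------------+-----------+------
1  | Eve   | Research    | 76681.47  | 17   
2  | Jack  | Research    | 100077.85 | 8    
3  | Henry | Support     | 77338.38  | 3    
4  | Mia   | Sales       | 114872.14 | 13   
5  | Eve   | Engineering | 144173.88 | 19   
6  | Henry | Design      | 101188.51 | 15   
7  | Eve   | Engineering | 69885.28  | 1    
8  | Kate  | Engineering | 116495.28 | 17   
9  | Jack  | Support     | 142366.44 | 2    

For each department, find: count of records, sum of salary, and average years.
SELECT department,
       COUNT(*) as cnt,
       SUM(salary) as total_salary,
       AVG(years) as avg_years
FROM employees
GROUP BY department

Result:
  Design: 1 records, 101188.51 total salary, 15.00 avg years
  Engineering: 3 records, 330554.44 total salary, 12.33 avg years
  Research: 2 records, 176759.32 total salary, 12.50 avg years
  Sales: 1 records, 114872.14 total salary, 13.00 avg years
  Support: 2 records, 219704.82 total salary, 2.50 avg years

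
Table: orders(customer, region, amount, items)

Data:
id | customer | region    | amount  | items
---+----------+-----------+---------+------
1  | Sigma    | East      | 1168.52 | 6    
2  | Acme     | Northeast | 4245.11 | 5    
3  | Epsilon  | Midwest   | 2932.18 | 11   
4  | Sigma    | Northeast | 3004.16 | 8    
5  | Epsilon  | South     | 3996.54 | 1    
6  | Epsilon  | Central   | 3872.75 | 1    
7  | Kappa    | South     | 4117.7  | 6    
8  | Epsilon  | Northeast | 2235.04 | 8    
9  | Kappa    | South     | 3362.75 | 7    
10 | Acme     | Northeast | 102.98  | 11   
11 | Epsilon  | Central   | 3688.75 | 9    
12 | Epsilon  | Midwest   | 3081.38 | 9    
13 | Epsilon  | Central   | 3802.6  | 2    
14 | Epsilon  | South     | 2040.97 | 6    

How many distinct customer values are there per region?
SELECT region, COUNT(DISTINCT customer)
FROM orders
GROUP BY region

Result:
  Central: 1 distinct
  East: 1 distinct
  Midwest: 1 distinct
  Northeast: 3 distinct
  South: 2 distinct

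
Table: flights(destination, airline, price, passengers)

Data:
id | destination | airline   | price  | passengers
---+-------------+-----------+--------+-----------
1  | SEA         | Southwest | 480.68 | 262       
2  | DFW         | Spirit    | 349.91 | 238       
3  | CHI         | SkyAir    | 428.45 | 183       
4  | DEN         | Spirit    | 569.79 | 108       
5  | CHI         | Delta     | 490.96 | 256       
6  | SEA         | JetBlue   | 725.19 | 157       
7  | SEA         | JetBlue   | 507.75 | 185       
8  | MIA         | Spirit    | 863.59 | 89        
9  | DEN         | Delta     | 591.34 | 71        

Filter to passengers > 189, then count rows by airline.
SELECT airline, COUNT(*)
FROM flights
WHERE passengers > 189
GROUP BY airline

Note: WHERE filters rows before grouping.

Result:
  Delta: 1
  Southwest: 1
  Spirit: 1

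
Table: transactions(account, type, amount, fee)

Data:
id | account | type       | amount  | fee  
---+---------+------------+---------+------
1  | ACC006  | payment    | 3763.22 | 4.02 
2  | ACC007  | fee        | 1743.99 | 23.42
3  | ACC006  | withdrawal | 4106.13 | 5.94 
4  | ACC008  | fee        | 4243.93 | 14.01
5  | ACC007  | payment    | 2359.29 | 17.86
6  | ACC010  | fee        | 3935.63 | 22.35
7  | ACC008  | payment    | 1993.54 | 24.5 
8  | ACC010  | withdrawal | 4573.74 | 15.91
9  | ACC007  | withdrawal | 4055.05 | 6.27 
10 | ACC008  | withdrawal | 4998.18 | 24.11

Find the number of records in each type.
SELECT type, COUNT(*) as count
FROM transactions
GROUP BY type

Result:
  fee: 3
  payment: 3
  withdrawal: 4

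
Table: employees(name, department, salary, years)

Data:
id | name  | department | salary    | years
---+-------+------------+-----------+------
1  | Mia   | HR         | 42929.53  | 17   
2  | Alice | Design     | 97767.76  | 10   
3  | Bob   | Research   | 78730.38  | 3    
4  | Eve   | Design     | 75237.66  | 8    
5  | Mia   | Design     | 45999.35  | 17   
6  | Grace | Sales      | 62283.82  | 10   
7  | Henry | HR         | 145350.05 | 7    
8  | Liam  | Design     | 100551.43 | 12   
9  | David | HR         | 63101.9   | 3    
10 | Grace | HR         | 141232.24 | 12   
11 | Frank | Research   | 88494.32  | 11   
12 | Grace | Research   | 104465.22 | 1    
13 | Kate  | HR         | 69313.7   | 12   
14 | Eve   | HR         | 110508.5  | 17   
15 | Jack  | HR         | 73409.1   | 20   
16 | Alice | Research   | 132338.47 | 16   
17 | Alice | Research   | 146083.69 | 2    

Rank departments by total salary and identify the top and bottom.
SELECT department, SUM(salary)
FROM employees
GROUP BY department
ORDER BY SUM(salary)

All groups:
  Sales: 62283.82
  Design: 319556.20
  Research: 550112.08
  HR: 645845.02

Highest: HR (645845.02)
Lowest: Sales (62283.82)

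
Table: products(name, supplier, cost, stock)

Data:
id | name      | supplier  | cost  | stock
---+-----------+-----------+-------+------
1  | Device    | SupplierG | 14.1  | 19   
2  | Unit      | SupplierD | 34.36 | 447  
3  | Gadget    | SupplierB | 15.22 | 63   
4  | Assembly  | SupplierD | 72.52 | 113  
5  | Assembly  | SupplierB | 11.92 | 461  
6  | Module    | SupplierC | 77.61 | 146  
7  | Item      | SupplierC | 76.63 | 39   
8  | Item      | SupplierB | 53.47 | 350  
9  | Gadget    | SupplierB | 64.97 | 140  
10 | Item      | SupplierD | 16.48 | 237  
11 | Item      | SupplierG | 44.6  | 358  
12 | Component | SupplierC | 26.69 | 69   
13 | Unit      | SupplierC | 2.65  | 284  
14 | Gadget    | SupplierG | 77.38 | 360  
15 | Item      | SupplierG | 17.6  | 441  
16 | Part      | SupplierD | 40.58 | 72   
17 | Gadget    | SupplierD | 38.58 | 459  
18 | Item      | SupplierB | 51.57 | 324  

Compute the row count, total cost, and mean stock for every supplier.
SELECT supplier,
       COUNT(*) as cnt,
       SUM(cost) as total_cost,
       AVG(stock) as avg_stock
FROM products
GROUP BY supplier

Result:
  SupplierB: 5 records, 197.15 total cost, 267.60 avg stock
  SupplierC: 4 records, 183.58 total cost, 134.50 avg stock
  SupplierD: 5 records, 202.52 total cost, 265.60 avg stock
  SupplierG: 4 records, 153.68 total cost, 294.50 avg stock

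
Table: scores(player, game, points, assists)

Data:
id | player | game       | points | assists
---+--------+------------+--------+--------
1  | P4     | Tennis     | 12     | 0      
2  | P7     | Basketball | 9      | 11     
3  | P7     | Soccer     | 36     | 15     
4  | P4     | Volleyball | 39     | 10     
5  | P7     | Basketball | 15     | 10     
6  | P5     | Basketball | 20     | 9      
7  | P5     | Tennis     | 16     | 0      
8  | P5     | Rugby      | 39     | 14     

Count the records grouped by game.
SELECT game, COUNT(*) as count
FROM scores
GROUP BY game

Result:
  Basketball: 3
  Rugby: 1
  Soccer: 1
  Tennis: 2
  Volleyball: 1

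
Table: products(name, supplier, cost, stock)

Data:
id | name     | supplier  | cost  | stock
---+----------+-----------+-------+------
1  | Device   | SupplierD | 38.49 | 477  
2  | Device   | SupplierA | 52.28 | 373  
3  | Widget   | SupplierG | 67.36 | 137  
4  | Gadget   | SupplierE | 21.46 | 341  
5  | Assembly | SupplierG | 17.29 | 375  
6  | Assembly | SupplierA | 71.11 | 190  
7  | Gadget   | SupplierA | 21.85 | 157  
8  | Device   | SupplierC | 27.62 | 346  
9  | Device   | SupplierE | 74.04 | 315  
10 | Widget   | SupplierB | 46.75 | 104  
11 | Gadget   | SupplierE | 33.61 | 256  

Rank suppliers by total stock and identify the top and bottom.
SELECT supplier, SUM(stock)
FROM products
GROUP BY supplier
ORDER BY SUM(stock)

All groups:
  SupplierB: 104
  SupplierC: 346
  SupplierD: 477
  SupplierG: 512
  SupplierA: 720
  SupplierE: 912

Highest: SupplierE (912)
Lowest: SupplierB (104)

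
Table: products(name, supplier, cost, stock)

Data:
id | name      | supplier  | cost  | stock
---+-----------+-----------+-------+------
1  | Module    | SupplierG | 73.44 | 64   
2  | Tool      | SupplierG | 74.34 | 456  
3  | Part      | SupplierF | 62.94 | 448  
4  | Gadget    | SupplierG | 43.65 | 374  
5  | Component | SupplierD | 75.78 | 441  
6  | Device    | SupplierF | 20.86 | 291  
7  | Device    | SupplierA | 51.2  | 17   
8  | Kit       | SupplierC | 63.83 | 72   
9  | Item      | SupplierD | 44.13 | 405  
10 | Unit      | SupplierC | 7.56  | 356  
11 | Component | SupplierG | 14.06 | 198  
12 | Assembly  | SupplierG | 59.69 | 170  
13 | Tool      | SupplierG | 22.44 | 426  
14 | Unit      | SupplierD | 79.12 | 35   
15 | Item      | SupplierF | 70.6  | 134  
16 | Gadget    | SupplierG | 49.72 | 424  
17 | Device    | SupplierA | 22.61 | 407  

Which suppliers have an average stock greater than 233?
SELECT supplier, AVG(stock)
FROM products
GROUP BY supplier
HAVING AVG(stock) > 233

Result:
  SupplierD: avg=293.67
  SupplierF: avg=291.00
  SupplierG: avg=301.71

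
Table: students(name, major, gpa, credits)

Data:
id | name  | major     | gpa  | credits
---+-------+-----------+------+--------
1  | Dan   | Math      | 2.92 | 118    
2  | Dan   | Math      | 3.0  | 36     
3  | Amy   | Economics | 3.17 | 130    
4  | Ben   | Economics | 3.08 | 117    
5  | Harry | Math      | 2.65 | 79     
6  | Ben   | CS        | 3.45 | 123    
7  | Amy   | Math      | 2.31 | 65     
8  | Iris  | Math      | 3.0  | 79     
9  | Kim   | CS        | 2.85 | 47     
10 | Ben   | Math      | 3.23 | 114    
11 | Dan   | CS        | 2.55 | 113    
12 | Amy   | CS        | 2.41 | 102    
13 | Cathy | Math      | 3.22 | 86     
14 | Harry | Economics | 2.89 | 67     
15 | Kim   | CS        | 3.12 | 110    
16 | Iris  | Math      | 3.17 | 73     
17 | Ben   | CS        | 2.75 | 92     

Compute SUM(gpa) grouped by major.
SELECT major, SUM(gpa) as result
FROM students
GROUP BY major

Result:
  CS: 17.13
  Economics: 9.14
  Math: 23.50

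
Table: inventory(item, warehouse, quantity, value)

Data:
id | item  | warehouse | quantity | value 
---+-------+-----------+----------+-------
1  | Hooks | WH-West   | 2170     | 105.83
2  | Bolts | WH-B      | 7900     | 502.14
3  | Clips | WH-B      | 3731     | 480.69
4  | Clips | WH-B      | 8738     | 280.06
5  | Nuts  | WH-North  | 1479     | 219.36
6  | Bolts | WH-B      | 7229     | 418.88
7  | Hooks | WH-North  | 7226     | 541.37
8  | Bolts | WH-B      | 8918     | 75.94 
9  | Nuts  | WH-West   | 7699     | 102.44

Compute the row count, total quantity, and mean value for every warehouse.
SELECT warehouse,
       COUNT(*) as cnt,
       SUM(quantity) as total_quantity,
       AVG(value) as avg_value
FROM inventory
GROUP BY warehouse

Result:
  WH-B: 5 records, 36516 total quantity, 351.54 avg value
  WH-North: 2 records, 8705 total quantity, 380.37 avg value
  WH-West: 2 records, 9869 total quantity, 104.14 avg value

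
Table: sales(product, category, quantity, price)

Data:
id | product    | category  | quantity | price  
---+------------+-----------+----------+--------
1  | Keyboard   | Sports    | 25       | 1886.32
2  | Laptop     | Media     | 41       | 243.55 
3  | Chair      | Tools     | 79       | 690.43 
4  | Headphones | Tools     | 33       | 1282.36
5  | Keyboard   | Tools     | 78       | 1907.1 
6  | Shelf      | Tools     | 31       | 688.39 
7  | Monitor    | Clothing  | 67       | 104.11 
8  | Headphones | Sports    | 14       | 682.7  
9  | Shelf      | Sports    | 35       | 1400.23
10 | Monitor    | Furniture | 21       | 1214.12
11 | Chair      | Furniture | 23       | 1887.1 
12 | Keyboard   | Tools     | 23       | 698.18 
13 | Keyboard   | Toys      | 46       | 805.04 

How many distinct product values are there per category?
SELECT category, COUNT(DISTINCT product)
FROM sales
GROUP BY category

Result:
  Clothing: 1 distinct
  Furniture: 2 distinct
  Media: 1 distinct
  Sports: 3 distinct
  Tools: 4 distinct
  Toys: 1 distinct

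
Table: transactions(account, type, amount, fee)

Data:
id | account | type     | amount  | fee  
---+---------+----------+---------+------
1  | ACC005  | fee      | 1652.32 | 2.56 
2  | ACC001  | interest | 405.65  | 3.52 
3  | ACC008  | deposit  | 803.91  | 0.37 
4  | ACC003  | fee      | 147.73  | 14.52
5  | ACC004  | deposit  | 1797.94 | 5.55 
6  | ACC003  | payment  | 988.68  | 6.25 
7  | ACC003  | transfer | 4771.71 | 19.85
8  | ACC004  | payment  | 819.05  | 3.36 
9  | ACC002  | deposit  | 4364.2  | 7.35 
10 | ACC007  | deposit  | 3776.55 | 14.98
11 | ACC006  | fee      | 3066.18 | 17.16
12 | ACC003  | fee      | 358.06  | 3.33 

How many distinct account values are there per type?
SELECT type, COUNT(DISTINCT account)
FROM transactions
GROUP BY type

Result:
  deposit: 4 distinct
  fee: 3 distinct
  interest: 1 distinct
  payment: 2 distinct
  transfer: 1 distinct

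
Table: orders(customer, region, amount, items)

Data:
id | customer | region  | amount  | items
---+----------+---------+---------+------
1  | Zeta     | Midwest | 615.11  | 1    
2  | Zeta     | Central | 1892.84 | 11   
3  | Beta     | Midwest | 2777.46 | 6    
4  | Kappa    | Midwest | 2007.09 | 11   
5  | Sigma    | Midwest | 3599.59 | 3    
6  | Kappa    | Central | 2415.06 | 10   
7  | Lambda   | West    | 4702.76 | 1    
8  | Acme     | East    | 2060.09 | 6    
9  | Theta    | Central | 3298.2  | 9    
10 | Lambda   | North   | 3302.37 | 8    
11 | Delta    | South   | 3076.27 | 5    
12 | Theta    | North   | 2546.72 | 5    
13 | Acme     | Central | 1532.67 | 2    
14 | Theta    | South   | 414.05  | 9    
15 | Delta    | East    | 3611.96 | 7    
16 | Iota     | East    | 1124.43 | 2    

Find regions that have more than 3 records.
SELECT region, COUNT(*) as cnt
FROM orders
GROUP BY region
HAVING COUNT(*) > 3

Result:
  Central: 4
  Midwest: 4

Note: HAVING filters groups after aggregation, WHERE filters rows before.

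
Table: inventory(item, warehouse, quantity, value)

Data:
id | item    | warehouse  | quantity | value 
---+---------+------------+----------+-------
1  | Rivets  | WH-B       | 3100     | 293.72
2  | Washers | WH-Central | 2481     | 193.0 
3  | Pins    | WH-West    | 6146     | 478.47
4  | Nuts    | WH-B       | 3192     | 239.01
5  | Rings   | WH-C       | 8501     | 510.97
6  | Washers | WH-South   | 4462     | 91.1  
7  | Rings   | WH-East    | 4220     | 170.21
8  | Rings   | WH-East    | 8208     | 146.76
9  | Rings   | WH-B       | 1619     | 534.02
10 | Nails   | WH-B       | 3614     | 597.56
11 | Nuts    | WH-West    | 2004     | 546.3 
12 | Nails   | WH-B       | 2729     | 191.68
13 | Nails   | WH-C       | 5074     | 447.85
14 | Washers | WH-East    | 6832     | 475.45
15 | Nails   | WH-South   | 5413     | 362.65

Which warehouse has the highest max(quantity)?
SELECT warehouse, MAX(quantity) as val
FROM inventory
GROUP BY warehouse
ORDER BY val DESC
LIMIT 1

Result: WH-C with max(quantity) = 8501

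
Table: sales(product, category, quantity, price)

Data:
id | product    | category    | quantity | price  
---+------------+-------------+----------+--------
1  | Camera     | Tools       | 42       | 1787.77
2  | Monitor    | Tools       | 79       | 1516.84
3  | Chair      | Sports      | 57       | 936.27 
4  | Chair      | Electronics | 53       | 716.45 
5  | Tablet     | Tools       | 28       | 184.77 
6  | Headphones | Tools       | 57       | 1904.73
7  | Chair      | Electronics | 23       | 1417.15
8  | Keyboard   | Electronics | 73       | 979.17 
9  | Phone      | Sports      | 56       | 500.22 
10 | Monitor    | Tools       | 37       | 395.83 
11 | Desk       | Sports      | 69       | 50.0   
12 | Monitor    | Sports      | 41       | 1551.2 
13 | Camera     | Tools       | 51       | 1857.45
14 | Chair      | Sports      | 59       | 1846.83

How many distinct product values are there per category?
SELECT category, COUNT(DISTINCT product)
FROM sales
GROUP BY category

Result:
  Electronics: 2 distinct
  Sports: 4 distinct
  Tools: 4 distinct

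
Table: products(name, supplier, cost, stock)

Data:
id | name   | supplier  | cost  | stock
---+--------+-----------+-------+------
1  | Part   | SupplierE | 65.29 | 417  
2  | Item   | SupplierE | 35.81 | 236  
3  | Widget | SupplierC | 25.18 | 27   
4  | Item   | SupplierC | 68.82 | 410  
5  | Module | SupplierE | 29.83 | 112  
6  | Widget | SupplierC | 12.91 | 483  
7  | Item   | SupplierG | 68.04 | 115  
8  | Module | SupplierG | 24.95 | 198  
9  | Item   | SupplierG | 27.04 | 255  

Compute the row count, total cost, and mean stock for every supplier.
SELECT supplier,
       COUNT(*) as cnt,
       SUM(cost) as total_cost,
       AVG(stock) as avg_stock
FROM products
GROUP BY supplier

Result:
  SupplierC: 3 records, 106.91 total cost, 306.67 avg stock
  SupplierE: 3 records, 130.93 total cost, 255.00 avg stock
  SupplierG: 3 records, 120.03 total cost, 189.33 avg stock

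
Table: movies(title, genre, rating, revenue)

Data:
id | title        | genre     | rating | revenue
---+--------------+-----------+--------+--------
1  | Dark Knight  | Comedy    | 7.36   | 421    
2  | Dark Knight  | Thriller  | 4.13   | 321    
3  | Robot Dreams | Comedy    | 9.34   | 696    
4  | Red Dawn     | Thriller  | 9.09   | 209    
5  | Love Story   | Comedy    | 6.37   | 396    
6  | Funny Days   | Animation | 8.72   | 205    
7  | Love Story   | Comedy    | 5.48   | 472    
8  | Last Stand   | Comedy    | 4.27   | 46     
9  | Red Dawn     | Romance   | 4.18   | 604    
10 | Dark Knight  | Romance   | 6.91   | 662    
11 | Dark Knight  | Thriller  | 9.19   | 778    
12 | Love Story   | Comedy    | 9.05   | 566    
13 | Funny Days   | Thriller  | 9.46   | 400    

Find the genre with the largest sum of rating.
SELECT genre, SUM(rating) as val
FROM movies
GROUP BY genre
ORDER BY val DESC
LIMIT 1

Result: Comedy with sum(rating) = 41.87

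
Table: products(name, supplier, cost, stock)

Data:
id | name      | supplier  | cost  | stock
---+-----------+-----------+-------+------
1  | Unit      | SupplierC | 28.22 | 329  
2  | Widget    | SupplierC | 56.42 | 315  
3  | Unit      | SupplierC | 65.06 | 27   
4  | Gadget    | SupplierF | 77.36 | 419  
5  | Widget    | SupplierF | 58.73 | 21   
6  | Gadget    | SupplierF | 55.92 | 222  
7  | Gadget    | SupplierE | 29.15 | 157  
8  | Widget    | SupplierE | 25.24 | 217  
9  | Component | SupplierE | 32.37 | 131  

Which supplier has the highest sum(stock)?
SELECT supplier, SUM(stock) as val
FROM products
GROUP BY supplier
ORDER BY val DESC
LIMIT 1

Result: SupplierC with sum(stock) = 671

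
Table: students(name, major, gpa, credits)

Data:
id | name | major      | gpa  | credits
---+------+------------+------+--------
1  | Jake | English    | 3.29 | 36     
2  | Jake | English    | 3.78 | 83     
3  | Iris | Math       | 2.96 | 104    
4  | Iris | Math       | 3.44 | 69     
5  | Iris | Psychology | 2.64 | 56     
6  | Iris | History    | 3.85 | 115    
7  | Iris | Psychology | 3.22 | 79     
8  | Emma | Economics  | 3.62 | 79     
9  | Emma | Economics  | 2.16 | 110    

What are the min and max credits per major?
SELECT major, MIN(credits), MAX(credits)
FROM students
GROUP BY major

Result:
  Economics: min=79, max=110
  English: min=36, max=83
  History: min=115, max=115
  Math: min=69, max=104
  Psychology: min=56, max=79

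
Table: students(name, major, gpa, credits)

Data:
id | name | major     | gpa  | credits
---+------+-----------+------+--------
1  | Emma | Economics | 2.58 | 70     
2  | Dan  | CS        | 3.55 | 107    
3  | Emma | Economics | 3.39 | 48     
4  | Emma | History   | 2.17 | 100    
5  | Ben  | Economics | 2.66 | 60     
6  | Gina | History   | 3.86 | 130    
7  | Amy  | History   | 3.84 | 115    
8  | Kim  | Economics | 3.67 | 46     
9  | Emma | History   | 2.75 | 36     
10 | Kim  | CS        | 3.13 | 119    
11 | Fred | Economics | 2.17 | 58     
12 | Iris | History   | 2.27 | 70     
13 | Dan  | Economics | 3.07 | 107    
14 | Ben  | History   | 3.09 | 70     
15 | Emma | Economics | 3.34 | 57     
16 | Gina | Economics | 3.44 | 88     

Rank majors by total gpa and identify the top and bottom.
SELECT major, SUM(gpa)
FROM students
GROUP BY major
ORDER BY SUM(gpa)

All groups:
  CS: 6.68
  History: 17.98
  Economics: 24.32

Highest: Economics (24.32)
Lowest: CS (6.68)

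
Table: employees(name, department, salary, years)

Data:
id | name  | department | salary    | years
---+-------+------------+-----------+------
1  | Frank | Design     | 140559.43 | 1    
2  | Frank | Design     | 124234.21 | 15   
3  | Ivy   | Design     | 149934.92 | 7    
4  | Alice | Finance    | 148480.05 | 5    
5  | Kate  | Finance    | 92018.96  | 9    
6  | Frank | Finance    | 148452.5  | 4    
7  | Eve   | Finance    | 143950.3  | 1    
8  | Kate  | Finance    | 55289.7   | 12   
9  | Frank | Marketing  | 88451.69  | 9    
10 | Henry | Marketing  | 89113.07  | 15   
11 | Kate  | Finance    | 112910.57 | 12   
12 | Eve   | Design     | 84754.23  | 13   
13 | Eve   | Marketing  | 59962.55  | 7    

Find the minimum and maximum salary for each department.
SELECT department, MIN(salary), MAX(salary)
FROM employees
GROUP BY department

Result:
  Design: min=84754.23, max=149934.92
  Finance: min=55289.70, max=148480.05
  Marketing: min=59962.55, max=89113.07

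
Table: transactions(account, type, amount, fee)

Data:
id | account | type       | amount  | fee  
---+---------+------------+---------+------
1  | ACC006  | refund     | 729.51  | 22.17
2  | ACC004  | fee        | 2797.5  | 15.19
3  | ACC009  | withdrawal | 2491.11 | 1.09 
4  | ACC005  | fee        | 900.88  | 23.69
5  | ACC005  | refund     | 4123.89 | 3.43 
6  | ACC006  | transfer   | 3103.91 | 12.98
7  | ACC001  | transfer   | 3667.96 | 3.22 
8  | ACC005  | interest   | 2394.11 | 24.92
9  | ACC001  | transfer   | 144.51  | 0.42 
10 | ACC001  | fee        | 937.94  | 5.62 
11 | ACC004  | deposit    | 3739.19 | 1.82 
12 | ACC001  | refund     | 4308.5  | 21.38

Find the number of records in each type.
SELECT type, COUNT(*) as count
FROM transactions
GROUP BY type

Result:
  deposit: 1
  fee: 3
  interest: 1
  refund: 3
  transfer: 3
  withdrawal: 1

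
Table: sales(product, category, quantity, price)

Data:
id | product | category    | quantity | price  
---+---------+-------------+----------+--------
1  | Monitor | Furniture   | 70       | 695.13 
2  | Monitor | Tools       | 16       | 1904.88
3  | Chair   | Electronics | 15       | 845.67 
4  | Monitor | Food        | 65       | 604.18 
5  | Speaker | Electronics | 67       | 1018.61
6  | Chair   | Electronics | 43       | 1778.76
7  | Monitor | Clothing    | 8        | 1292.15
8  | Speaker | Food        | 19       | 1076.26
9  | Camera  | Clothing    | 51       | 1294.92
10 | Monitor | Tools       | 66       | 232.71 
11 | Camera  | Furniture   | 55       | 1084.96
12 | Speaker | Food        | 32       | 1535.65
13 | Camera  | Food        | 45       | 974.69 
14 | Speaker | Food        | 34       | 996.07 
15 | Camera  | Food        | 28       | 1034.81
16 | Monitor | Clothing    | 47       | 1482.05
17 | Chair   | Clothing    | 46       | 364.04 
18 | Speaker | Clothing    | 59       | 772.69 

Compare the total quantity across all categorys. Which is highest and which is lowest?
SELECT category, SUM(quantity)
FROM sales
GROUP BY category
ORDER BY SUM(quantity)

All groups:
  Tools: 82
  Electronics: 125
  Furniture: 125
  Clothing: 211
  Food: 223

Highest: Food (223)
Lowest: Tools (82)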